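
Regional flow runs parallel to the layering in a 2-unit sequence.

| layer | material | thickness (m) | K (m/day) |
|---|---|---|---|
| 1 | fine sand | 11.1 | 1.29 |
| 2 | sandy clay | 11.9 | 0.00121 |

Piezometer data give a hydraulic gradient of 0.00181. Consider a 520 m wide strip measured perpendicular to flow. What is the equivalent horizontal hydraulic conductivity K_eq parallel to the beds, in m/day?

0.623

Flow is parallel to layering, so each bed carries its own Darcy discharge and the transmissivities add.
Σ(K_i·b_i) = 1.29×11.1 + 0.00121×11.9 = 14.33 m²/day.
Total thickness b = 23.00 m, so K_eq = Σ(K_i·b_i)/b = 0.6232 m/day.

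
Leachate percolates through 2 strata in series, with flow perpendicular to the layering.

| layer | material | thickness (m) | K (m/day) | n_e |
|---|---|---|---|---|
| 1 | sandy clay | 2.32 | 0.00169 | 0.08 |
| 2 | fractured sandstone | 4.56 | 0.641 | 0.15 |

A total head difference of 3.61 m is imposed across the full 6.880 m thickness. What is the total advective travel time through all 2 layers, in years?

With flow normal to the layers, continuity requires the same specific discharge q through every layer.
Σ(b_i/K_i) = 2.32/0.00169 + 4.56/0.641 = 1380 d.
q = Δh / Σ(b_i/K_i) = 3.61 / 1380 = 0.002616 m/day.
In each layer the seepage velocity is v_i = q/n_i, so the layer transit time is t_i = b_i·n_i / q:
  layer 1 (sandy clay): t_1 = 2.32 × 0.08 / 0.002616 = 70.94 d
  layer 2 (fractured sandstone): t_2 = 4.56 × 0.15 / 0.002616 = 261.5 d
Total t = Σ t_i = 332.4 days = 0.9101 years.

0.910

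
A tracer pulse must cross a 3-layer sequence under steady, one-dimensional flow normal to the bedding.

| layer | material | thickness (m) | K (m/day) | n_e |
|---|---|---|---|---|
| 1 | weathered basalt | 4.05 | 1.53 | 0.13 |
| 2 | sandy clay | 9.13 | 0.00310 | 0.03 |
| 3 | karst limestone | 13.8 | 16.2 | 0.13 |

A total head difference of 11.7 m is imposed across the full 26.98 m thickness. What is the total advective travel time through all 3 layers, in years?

1.79

With flow normal to the layers, continuity requires the same specific discharge q through every layer.
Σ(b_i/K_i) = 4.05/1.53 + 9.13/0.00310 + 13.8/16.2 = 2949 d.
q = Δh / Σ(b_i/K_i) = 11.7 / 2949 = 0.003968 m/day.
In each layer the seepage velocity is v_i = q/n_i, so the layer transit time is t_i = b_i·n_i / q:
  layer 1 (weathered basalt): t_1 = 4.05 × 0.13 / 0.003968 = 132.7 d
  layer 2 (sandy clay): t_2 = 9.13 × 0.03 / 0.003968 = 69.03 d
  layer 3 (karst limestone): t_3 = 13.8 × 0.13 / 0.003968 = 452.1 d
Total t = Σ t_i = 653.8 days = 1.790 years.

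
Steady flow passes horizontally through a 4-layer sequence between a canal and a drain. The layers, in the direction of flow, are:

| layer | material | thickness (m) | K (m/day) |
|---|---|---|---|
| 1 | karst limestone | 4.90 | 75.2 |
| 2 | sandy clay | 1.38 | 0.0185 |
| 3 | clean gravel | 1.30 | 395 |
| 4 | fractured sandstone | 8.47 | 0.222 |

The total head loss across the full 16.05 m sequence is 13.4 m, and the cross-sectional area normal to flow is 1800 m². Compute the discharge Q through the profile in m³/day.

214

Flow is perpendicular to layering, so the layers act in series and the equivalent K is the thickness-weighted harmonic mean.
Total thickness L = 4.90 + 1.38 + 1.30 + 8.47 = 16.05 m.
Σ(b_i/K_i) = 4.90/75.2 + 1.38/0.0185 + 1.30/395 + 8.47/0.222 = 112.8 d.
K_eq = L / Σ(b_i/K_i) = 16.05 / 112.8 = 0.1423 m/day.
Q = K_eq · A · (Δh/L) = 0.1423 × 1800 × (13.4/16.05) = 213.8 m³/day.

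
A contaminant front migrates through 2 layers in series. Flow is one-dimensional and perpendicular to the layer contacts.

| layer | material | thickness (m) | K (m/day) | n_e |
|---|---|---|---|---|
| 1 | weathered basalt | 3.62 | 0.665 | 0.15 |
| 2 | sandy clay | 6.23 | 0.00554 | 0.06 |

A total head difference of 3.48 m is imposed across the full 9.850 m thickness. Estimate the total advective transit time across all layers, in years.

With flow normal to the layers, continuity requires the same specific discharge q through every layer.
Σ(b_i/K_i) = 3.62/0.665 + 6.23/0.00554 = 1130 d.
q = Δh / Σ(b_i/K_i) = 3.48 / 1130 = 0.003080 m/day.
In each layer the seepage velocity is v_i = q/n_i, so the layer transit time is t_i = b_i·n_i / q:
  layer 1 (weathered basalt): t_1 = 3.62 × 0.15 / 0.003080 = 176.3 d
  layer 2 (sandy clay): t_2 = 6.23 × 0.06 / 0.003080 = 121.4 d
Total t = Σ t_i = 297.7 days = 0.8150 years.

0.815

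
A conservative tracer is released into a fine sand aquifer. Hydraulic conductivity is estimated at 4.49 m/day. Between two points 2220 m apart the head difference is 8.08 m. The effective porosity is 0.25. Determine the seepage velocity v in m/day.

Hydraulic gradient i = Δh / L = 8.08 / 2220 = 0.003640.
Darcy flux q = K · i = 4.490 × 0.003640 = 0.01634 m/day.
Seepage velocity v = q / n_e = 0.01634 / 0.25 = 0.06537 m/day.

0.0654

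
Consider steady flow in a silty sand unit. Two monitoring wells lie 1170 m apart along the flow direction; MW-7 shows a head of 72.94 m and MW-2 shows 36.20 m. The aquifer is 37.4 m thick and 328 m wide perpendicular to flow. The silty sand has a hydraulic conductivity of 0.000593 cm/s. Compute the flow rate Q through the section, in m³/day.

Convert K: 0.000593 cm/s × 864 = 0.5124 m/day.
Cross-sectional area A = 328 × 37.4 = 12267 m².
Hydraulic gradient i = (72.94 − 36.20) / 1170 = 36.74 / 1170 = 0.03140.
Darcy's law: Q = K · A · i = 0.5124 × 12267 × 0.03140 = 197.4 m³/day.

197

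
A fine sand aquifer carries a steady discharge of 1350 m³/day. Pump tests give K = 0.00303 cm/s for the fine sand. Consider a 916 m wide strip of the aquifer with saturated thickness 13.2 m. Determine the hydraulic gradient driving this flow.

Convert K: 0.00303 cm/s × 864 = 2.618 m/day.
Cross-sectional area A = 916 × 13.2 = 12091 m².
From Q = K·A·i, i = Q / (K·A) = 1350 / (2.618 × 12091) = 0.04265.

0.0426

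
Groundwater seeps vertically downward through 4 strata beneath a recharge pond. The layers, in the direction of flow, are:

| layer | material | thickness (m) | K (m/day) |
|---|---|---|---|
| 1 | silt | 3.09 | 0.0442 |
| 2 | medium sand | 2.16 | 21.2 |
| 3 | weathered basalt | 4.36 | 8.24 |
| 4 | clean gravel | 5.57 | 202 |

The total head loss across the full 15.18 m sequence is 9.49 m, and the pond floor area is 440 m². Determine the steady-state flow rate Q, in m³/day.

Flow is perpendicular to layering, so the layers act in series and the equivalent K is the thickness-weighted harmonic mean.
Total thickness L = 3.09 + 2.16 + 4.36 + 5.57 = 15.18 m.
Σ(b_i/K_i) = 3.09/0.0442 + 2.16/21.2 + 4.36/8.24 + 5.57/202 = 70.57 d.
K_eq = L / Σ(b_i/K_i) = 15.18 / 70.57 = 0.2151 m/day.
Q = K_eq · A · (Δh/L) = 0.2151 × 440 × (9.49/15.18) = 59.17 m³/day.

59.2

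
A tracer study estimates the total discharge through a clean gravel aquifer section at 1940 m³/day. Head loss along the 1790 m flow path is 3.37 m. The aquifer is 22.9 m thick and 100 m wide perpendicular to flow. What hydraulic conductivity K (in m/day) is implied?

450

Cross-sectional area A = 100 × 22.9 = 2290 m².
Hydraulic gradient i = Δh / L = 3.37 / 1790 = 0.001883.
From Q = K·A·i, K = Q / (A·i) = 1940 / (2290 × 0.001883) = 450.0 m/day.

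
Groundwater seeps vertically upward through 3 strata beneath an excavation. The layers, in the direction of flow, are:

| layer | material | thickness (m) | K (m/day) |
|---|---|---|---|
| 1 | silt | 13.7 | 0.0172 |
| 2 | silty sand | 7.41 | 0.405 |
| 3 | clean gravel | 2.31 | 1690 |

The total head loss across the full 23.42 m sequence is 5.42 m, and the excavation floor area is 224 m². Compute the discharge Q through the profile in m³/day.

Flow is perpendicular to layering, so the layers act in series and the equivalent K is the thickness-weighted harmonic mean.
Total thickness L = 13.7 + 7.41 + 2.31 = 23.42 m.
Σ(b_i/K_i) = 13.7/0.0172 + 7.41/0.405 + 2.31/1690 = 814.8 d.
K_eq = L / Σ(b_i/K_i) = 23.42 / 814.8 = 0.02874 m/day.
Q = K_eq · A · (Δh/L) = 0.02874 × 224 × (5.42/23.42) = 1.490 m³/day.

1.49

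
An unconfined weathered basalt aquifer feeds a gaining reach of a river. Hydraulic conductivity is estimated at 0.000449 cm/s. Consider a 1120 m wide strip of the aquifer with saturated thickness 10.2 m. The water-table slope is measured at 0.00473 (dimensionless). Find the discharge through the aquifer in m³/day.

21.0

Convert K: 0.000449 cm/s × 864 = 0.3879 m/day.
Cross-sectional area A = 1120 × 10.2 = 11424 m².
Hydraulic gradient i = 0.00473.
Darcy's law: Q = K · A · i = 0.3879 × 11424 × 0.004730 = 20.96 m³/day.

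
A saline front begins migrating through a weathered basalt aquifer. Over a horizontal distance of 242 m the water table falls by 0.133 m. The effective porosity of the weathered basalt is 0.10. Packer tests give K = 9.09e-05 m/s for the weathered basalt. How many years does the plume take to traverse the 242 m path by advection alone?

Convert K: 9.09e-05 m/s × 86400 = 7.854 m/day.
Hydraulic gradient i = Δh / L = 0.133 / 242 = 0.0005496.
Darcy flux q = K · i = 7.854 × 0.0005496 = 0.004316 m/day.
Seepage velocity v = q / n_e = 0.004316 / 0.10 = 0.04316 m/day.
Travel time t = L / v = 242 / 0.04316 = 5607 days = 15.35 years.

15.4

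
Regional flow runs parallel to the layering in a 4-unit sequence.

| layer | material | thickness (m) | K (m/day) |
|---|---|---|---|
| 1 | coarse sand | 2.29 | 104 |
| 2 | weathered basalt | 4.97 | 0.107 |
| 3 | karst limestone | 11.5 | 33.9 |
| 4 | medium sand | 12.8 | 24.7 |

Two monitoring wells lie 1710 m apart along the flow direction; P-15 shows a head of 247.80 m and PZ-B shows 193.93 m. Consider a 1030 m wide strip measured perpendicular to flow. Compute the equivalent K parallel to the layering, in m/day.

Flow is parallel to layering, so each bed carries its own Darcy discharge and the transmissivities add.
Σ(K_i·b_i) = 104×2.29 + 0.107×4.97 + 33.9×11.5 + 24.7×12.8 = 944.7 m²/day.
Total thickness b = 31.56 m, so K_eq = Σ(K_i·b_i)/b = 29.93 m/day.

29.9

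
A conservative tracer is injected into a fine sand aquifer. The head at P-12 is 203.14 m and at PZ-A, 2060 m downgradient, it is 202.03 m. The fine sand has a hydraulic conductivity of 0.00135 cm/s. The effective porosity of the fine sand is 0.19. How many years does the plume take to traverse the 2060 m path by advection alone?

Convert K: 0.00135 cm/s × 864 = 1.166 m/day.
Hydraulic gradient i = (203.14 − 202.03) / 2060 = 1.11 / 2060 = 0.0005388.
Darcy flux q = K · i = 1.166 × 0.0005388 = 0.0006285 m/day.
Seepage velocity v = q / n_e = 0.0006285 / 0.19 = 0.003308 m/day.
Travel time t = L / v = 2060 / 0.003308 = 6.228e+05 days = 1705 years.

1710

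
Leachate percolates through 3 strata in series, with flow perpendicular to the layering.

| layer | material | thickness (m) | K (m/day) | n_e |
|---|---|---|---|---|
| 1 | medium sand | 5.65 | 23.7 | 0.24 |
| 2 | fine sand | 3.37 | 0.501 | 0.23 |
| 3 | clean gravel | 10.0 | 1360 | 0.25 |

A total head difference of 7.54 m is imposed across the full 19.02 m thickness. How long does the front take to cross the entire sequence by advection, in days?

4.28

With flow normal to the layers, continuity requires the same specific discharge q through every layer.
Σ(b_i/K_i) = 5.65/23.7 + 3.37/0.501 + 10.0/1360 = 6.972 d.
q = Δh / Σ(b_i/K_i) = 7.54 / 6.972 = 1.081 m/day.
In each layer the seepage velocity is v_i = q/n_i, so the layer transit time is t_i = b_i·n_i / q:
  layer 1 (medium sand): t_1 = 5.65 × 0.24 / 1.081 = 1.254 d
  layer 2 (fine sand): t_2 = 3.37 × 0.23 / 1.081 = 0.7167 d
  layer 3 (clean gravel): t_3 = 10.0 × 0.25 / 1.081 = 2.312 d
Total t = Σ t_i = 4.282 days.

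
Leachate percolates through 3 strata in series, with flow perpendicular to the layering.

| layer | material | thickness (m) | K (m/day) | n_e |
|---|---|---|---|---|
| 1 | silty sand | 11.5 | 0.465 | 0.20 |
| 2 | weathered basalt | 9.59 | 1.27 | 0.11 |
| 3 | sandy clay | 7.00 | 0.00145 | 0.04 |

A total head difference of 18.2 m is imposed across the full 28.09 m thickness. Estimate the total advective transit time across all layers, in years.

2.66

With flow normal to the layers, continuity requires the same specific discharge q through every layer.
Σ(b_i/K_i) = 11.5/0.465 + 9.59/1.27 + 7.00/0.00145 = 4860 d.
q = Δh / Σ(b_i/K_i) = 18.2 / 4860 = 0.003745 m/day.
In each layer the seepage velocity is v_i = q/n_i, so the layer transit time is t_i = b_i·n_i / q:
  layer 1 (silty sand): t_1 = 11.5 × 0.20 / 0.003745 = 614.2 d
  layer 2 (weathered basalt): t_2 = 9.59 × 0.11 / 0.003745 = 281.7 d
  layer 3 (sandy clay): t_3 = 7.00 × 0.04 / 0.003745 = 74.77 d
Total t = Σ t_i = 970.6 days = 2.657 years.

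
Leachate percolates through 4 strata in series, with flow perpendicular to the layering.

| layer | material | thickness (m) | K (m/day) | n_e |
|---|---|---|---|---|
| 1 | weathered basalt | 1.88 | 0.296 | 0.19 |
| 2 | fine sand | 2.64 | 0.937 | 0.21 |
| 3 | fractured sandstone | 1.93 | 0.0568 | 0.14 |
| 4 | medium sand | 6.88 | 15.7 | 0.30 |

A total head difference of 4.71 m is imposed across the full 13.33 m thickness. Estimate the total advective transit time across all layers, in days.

30.0

With flow normal to the layers, continuity requires the same specific discharge q through every layer.
Σ(b_i/K_i) = 1.88/0.296 + 2.64/0.937 + 1.93/0.0568 + 6.88/15.7 = 43.59 d.
q = Δh / Σ(b_i/K_i) = 4.71 / 43.59 = 0.1081 m/day.
In each layer the seepage velocity is v_i = q/n_i, so the layer transit time is t_i = b_i·n_i / q:
  layer 1 (weathered basalt): t_1 = 1.88 × 0.19 / 0.1081 = 3.305 d
  layer 2 (fine sand): t_2 = 2.64 × 0.21 / 0.1081 = 5.130 d
  layer 3 (fractured sandstone): t_3 = 1.93 × 0.14 / 0.1081 = 2.500 d
  layer 4 (medium sand): t_4 = 6.88 × 0.30 / 0.1081 = 19.10 d
Total t = Σ t_i = 30.04 days.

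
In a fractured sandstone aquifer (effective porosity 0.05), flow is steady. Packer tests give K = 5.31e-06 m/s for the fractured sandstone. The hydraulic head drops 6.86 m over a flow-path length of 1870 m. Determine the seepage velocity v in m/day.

Convert K: 5.31e-06 m/s × 86400 = 0.4588 m/day.
Hydraulic gradient i = Δh / L = 6.86 / 1870 = 0.003668.
Darcy flux q = K · i = 0.4588 × 0.003668 = 0.001683 m/day.
Seepage velocity v = q / n_e = 0.001683 / 0.05 = 0.03366 m/day.

0.0337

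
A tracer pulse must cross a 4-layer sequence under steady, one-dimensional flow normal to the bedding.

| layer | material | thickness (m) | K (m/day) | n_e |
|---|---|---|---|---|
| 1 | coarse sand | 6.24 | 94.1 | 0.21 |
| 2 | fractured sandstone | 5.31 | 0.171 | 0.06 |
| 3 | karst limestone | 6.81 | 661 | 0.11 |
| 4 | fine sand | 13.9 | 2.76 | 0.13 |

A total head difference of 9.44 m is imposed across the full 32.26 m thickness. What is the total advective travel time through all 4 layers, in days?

16.0

With flow normal to the layers, continuity requires the same specific discharge q through every layer.
Σ(b_i/K_i) = 6.24/94.1 + 5.31/0.171 + 6.81/661 + 13.9/2.76 = 36.17 d.
q = Δh / Σ(b_i/K_i) = 9.44 / 36.17 = 0.2610 m/day.
In each layer the seepage velocity is v_i = q/n_i, so the layer transit time is t_i = b_i·n_i / q:
  layer 1 (coarse sand): t_1 = 6.24 × 0.21 / 0.2610 = 5.020 d
  layer 2 (fractured sandstone): t_2 = 5.31 × 0.06 / 0.2610 = 1.221 d
  layer 3 (karst limestone): t_3 = 6.81 × 0.11 / 0.2610 = 2.870 d
  layer 4 (fine sand): t_4 = 13.9 × 0.13 / 0.2610 = 6.923 d
Total t = Σ t_i = 16.03 days.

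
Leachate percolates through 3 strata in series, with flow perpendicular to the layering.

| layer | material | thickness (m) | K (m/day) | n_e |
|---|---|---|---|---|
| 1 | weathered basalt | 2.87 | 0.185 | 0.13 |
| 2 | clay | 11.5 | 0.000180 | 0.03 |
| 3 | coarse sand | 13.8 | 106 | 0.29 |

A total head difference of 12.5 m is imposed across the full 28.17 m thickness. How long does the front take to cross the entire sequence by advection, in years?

66.1

With flow normal to the layers, continuity requires the same specific discharge q through every layer.
Σ(b_i/K_i) = 2.87/0.185 + 11.5/0.000180 + 13.8/106 = 63905 d.
q = Δh / Σ(b_i/K_i) = 12.5 / 63905 = 0.0001956 m/day.
In each layer the seepage velocity is v_i = q/n_i, so the layer transit time is t_i = b_i·n_i / q:
  layer 1 (weathered basalt): t_1 = 2.87 × 0.13 / 0.0001956 = 1907 d
  layer 2 (clay): t_2 = 11.5 × 0.03 / 0.0001956 = 1764 d
  layer 3 (coarse sand): t_3 = 13.8 × 0.29 / 0.0001956 = 20460 d
Total t = Σ t_i = 24131 days = 66.07 years.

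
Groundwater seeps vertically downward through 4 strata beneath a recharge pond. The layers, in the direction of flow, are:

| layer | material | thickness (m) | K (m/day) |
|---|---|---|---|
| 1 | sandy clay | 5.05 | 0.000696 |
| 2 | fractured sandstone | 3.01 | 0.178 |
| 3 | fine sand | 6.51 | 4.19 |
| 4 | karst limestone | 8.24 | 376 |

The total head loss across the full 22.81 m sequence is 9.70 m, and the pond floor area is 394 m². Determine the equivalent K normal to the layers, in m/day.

0.00314

Flow is perpendicular to layering, so the layers act in series and the equivalent K is the thickness-weighted harmonic mean.
Total thickness L = 5.05 + 3.01 + 6.51 + 8.24 = 22.81 m.
Σ(b_i/K_i) = 5.05/0.000696 + 3.01/0.178 + 6.51/4.19 + 8.24/376 = 7274 d.
K_eq = L / Σ(b_i/K_i) = 22.81 / 7274 = 0.003136 m/day.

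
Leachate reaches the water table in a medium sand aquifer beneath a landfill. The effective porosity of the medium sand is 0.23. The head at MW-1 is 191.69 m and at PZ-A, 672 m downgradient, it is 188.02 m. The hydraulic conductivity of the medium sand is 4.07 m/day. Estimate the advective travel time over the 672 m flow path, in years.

Hydraulic gradient i = (191.69 − 188.02) / 672 = 3.67 / 672 = 0.005461.
Darcy flux q = K · i = 4.070 × 0.005461 = 0.02223 m/day.
Seepage velocity v = q / n_e = 0.02223 / 0.23 = 0.09664 m/day.
Travel time t = L / v = 672 / 0.09664 = 6954 days = 19.04 years.

19.0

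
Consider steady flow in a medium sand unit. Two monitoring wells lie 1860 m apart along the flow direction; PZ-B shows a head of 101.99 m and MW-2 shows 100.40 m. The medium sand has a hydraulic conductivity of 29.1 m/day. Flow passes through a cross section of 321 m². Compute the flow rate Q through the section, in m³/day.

Hydraulic gradient i = (101.99 − 100.40) / 1860 = 1.59 / 1860 = 0.0008548.
Darcy's law: Q = K · A · i = 29.10 × 321.0 × 0.0008548 = 7.985 m³/day.

7.99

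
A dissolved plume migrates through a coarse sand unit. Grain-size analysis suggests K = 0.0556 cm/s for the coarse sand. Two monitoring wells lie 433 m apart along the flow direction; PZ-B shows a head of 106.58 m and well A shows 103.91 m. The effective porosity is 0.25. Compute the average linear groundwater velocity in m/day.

1.18

Convert K: 0.0556 cm/s × 864 = 48.04 m/day.
Hydraulic gradient i = (106.58 − 103.91) / 433 = 2.67 / 433 = 0.006166.
Darcy flux q = K · i = 48.04 × 0.006166 = 0.2962 m/day.
Seepage velocity v = q / n_e = 0.2962 / 0.25 = 1.185 m/day.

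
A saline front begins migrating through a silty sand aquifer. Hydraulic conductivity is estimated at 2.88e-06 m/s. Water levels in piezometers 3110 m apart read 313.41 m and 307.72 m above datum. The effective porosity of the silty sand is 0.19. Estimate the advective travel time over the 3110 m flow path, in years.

Convert K: 2.88e-06 m/s × 86400 = 0.2488 m/day.
Hydraulic gradient i = (313.41 − 307.72) / 3110 = 5.69 / 3110 = 0.001830.
Darcy flux q = K · i = 0.2488 × 0.001830 = 0.0004553 m/day.
Seepage velocity v = q / n_e = 0.0004553 / 0.19 = 0.002396 m/day.
Travel time t = L / v = 3110 / 0.002396 = 1.298e+06 days = 3554 years.

3550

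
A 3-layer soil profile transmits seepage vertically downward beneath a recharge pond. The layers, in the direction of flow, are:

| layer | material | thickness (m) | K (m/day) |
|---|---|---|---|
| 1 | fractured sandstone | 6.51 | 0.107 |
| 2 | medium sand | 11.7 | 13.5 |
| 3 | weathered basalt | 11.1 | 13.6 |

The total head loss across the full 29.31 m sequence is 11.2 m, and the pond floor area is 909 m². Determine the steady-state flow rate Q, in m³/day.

Flow is perpendicular to layering, so the layers act in series and the equivalent K is the thickness-weighted harmonic mean.
Total thickness L = 6.51 + 11.7 + 11.1 = 29.31 m.
Σ(b_i/K_i) = 6.51/0.107 + 11.7/13.5 + 11.1/13.6 = 62.52 d.
K_eq = L / Σ(b_i/K_i) = 29.31 / 62.52 = 0.4688 m/day.
Q = K_eq · A · (Δh/L) = 0.4688 × 909 × (11.2/29.31) = 162.8 m³/day.

163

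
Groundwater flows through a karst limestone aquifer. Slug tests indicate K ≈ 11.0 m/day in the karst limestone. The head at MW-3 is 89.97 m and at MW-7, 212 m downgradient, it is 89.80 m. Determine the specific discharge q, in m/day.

0.00882

Hydraulic gradient i = (89.97 − 89.80) / 212 = 0.17 / 212 = 0.0008019.
Specific discharge q = K · i = 11.00 × 0.0008019 = 0.008821 m/day.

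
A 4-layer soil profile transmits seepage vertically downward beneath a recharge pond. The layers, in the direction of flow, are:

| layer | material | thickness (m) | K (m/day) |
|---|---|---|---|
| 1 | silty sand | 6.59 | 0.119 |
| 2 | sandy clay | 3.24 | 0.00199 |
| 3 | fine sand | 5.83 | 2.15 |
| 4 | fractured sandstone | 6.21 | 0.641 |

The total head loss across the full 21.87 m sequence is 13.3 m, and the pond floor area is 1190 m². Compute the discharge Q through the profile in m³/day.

9.33

Flow is perpendicular to layering, so the layers act in series and the equivalent K is the thickness-weighted harmonic mean.
Total thickness L = 6.59 + 3.24 + 5.83 + 6.21 = 21.87 m.
Σ(b_i/K_i) = 6.59/0.119 + 3.24/0.00199 + 5.83/2.15 + 6.21/0.641 = 1696 d.
K_eq = L / Σ(b_i/K_i) = 21.87 / 1696 = 0.01290 m/day.
Q = K_eq · A · (Δh/L) = 0.01290 × 1190 × (13.3/21.87) = 9.332 m³/day.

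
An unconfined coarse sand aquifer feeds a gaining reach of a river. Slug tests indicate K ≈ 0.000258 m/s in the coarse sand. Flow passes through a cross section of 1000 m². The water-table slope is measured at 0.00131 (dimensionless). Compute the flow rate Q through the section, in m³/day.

29.2

Convert K: 0.000258 m/s × 86400 = 22.29 m/day.
Hydraulic gradient i = 0.00131.
Darcy's law: Q = K · A · i = 22.29 × 1000 × 0.001310 = 29.20 m³/day.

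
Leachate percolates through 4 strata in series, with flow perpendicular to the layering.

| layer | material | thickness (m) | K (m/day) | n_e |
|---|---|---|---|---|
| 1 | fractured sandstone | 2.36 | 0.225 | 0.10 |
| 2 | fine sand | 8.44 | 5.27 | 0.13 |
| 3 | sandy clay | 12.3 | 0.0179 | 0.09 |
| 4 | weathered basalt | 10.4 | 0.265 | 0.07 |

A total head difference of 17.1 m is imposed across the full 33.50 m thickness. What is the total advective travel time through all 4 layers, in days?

With flow normal to the layers, continuity requires the same specific discharge q through every layer.
Σ(b_i/K_i) = 2.36/0.225 + 8.44/5.27 + 12.3/0.0179 + 10.4/0.265 = 738.5 d.
q = Δh / Σ(b_i/K_i) = 17.1 / 738.5 = 0.02316 m/day.
In each layer the seepage velocity is v_i = q/n_i, so the layer transit time is t_i = b_i·n_i / q:
  layer 1 (fractured sandstone): t_1 = 2.36 × 0.10 / 0.02316 = 10.19 d
  layer 2 (fine sand): t_2 = 8.44 × 0.13 / 0.02316 = 47.38 d
  layer 3 (sandy clay): t_3 = 12.3 × 0.09 / 0.02316 = 47.81 d
  layer 4 (weathered basalt): t_4 = 10.4 × 0.07 / 0.02316 = 31.44 d
Total t = Σ t_i = 136.8 days.

137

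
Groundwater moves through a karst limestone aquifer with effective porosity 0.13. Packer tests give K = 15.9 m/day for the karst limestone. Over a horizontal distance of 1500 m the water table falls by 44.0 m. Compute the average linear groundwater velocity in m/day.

Hydraulic gradient i = Δh / L = 44.0 / 1500 = 0.02933.
Darcy flux q = K · i = 15.90 × 0.02933 = 0.4664 m/day.
Seepage velocity v = q / n_e = 0.4664 / 0.13 = 3.588 m/day.

3.59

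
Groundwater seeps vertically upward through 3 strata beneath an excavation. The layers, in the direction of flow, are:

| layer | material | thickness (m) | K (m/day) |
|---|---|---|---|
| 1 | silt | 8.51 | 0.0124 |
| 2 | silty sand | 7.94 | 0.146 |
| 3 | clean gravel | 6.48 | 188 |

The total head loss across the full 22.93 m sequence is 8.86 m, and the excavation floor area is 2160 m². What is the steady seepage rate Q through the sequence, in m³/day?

Flow is perpendicular to layering, so the layers act in series and the equivalent K is the thickness-weighted harmonic mean.
Total thickness L = 8.51 + 7.94 + 6.48 = 22.93 m.
Σ(b_i/K_i) = 8.51/0.0124 + 7.94/0.146 + 6.48/188 = 740.7 d.
K_eq = L / Σ(b_i/K_i) = 22.93 / 740.7 = 0.03096 m/day.
Q = K_eq · A · (Δh/L) = 0.03096 × 2160 × (8.86/22.93) = 25.84 m³/day.

25.8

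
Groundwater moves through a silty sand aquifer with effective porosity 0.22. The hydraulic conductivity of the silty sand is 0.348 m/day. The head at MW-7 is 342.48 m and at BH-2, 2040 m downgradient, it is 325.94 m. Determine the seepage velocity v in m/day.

0.0128

Hydraulic gradient i = (342.48 − 325.94) / 2040 = 16.54 / 2040 = 0.008108.
Darcy flux q = K · i = 0.3480 × 0.008108 = 0.002822 m/day.
Seepage velocity v = q / n_e = 0.002822 / 0.22 = 0.01283 m/day.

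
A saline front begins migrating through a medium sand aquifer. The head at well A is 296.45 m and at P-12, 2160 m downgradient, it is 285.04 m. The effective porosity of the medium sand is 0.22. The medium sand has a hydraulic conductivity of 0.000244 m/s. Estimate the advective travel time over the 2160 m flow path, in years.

11.7

Convert K: 0.000244 m/s × 86400 = 21.08 m/day.
Hydraulic gradient i = (296.45 − 285.04) / 2160 = 11.41 / 2160 = 0.005282.
Darcy flux q = K · i = 21.08 × 0.005282 = 0.1114 m/day.
Seepage velocity v = q / n_e = 0.1114 / 0.22 = 0.5062 m/day.
Travel time t = L / v = 2160 / 0.5062 = 4267 days = 11.68 years.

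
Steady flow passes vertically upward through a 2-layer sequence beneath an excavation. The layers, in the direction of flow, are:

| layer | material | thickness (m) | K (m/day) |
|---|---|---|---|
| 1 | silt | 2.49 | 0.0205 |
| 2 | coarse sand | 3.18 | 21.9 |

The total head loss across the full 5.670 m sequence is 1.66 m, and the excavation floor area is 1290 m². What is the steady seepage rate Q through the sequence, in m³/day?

Flow is perpendicular to layering, so the layers act in series and the equivalent K is the thickness-weighted harmonic mean.
Total thickness L = 2.49 + 3.18 = 5.670 m.
Σ(b_i/K_i) = 2.49/0.0205 + 3.18/21.9 = 121.6 d.
K_eq = L / Σ(b_i/K_i) = 5.670 / 121.6 = 0.04662 m/day.
Q = K_eq · A · (Δh/L) = 0.04662 × 1290 × (1.66/5.670) = 17.61 m³/day.

17.6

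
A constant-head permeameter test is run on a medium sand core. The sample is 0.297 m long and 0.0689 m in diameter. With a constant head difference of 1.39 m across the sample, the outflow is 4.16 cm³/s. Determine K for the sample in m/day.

20.6

Cross-sectional area A = π·(d/2)² = π × (0.0689/2)² = 0.003728 m².
Convert discharge: 4.16 cm³/s = 4.160e-06 m³/s.
Darcy's law rearranged: K = Q·L / (A·Δh) = 4.160e-06 × 0.297 / (0.003728 × 1.39) = 0.0002384 m/s = 20.60 m/day.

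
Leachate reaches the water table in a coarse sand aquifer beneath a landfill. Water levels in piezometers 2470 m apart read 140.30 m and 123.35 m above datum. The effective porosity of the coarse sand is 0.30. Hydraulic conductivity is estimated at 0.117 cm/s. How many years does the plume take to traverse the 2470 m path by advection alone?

2.92

Convert K: 0.117 cm/s × 864 = 101.1 m/day.
Hydraulic gradient i = (140.30 − 123.35) / 2470 = 16.95 / 2470 = 0.006862.
Darcy flux q = K · i = 101.1 × 0.006862 = 0.6937 m/day.
Seepage velocity v = q / n_e = 0.6937 / 0.30 = 2.312 m/day.
Travel time t = L / v = 2470 / 2.312 = 1068 days = 2.925 years.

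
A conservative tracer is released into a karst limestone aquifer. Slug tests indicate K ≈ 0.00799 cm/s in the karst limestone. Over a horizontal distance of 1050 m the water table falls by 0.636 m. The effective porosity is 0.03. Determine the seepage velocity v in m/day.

Convert K: 0.00799 cm/s × 864 = 6.903 m/day.
Hydraulic gradient i = Δh / L = 0.636 / 1050 = 0.0006057.
Darcy flux q = K · i = 6.903 × 0.0006057 = 0.004181 m/day.
Seepage velocity v = q / n_e = 0.004181 / 0.03 = 0.1394 m/day.

0.139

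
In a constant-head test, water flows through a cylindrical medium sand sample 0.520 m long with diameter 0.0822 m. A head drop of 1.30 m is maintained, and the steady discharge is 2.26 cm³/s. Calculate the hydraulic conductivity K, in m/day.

14.7

Cross-sectional area A = π·(d/2)² = π × (0.0822/2)² = 0.005307 m².
Convert discharge: 2.26 cm³/s = 2.260e-06 m³/s.
Darcy's law rearranged: K = Q·L / (A·Δh) = 2.260e-06 × 0.520 / (0.005307 × 1.30) = 0.0001703 m/s = 14.72 m/day.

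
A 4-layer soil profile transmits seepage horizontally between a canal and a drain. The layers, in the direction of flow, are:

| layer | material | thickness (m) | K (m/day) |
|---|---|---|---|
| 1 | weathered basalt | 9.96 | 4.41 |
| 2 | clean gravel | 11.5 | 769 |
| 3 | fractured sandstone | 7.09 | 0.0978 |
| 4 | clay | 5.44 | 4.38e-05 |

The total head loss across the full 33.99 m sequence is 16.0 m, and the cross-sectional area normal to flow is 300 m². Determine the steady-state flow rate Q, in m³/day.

Flow is perpendicular to layering, so the layers act in series and the equivalent K is the thickness-weighted harmonic mean.
Total thickness L = 9.96 + 11.5 + 7.09 + 5.44 = 33.99 m.
Σ(b_i/K_i) = 9.96/4.41 + 11.5/769 + 7.09/0.0978 + 5.44/4.38e-05 = 1.243e+05 d.
K_eq = L / Σ(b_i/K_i) = 33.99 / 1.243e+05 = 0.0002735 m/day.
Q = K_eq · A · (Δh/L) = 0.0002735 × 300 × (16.0/33.99) = 0.03862 m³/day.

0.0386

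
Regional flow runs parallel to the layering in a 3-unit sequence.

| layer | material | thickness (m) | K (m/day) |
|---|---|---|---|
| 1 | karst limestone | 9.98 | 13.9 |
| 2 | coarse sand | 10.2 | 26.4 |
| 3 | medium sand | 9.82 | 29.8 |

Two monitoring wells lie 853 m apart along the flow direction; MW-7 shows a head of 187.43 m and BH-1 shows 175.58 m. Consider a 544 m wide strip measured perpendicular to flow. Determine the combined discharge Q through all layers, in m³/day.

5290

Flow is parallel to layering, so each bed carries its own Darcy discharge and the transmissivities add.
Σ(K_i·b_i) = 13.9×9.98 + 26.4×10.2 + 29.8×9.82 = 700.6 m²/day.
Hydraulic gradient i = (187.43 − 175.58) / 853 = 11.85 / 853 = 0.01389.
Q = Σ(K_i·b_i) · W · i = 700.6 × 544 × 0.01389 = 5295 m³/day.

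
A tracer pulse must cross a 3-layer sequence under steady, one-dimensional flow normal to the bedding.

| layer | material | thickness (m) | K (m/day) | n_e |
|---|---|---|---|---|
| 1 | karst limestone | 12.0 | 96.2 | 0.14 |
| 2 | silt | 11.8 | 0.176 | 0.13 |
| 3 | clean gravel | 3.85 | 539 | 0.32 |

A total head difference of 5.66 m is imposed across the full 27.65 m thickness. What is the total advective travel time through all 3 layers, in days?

With flow normal to the layers, continuity requires the same specific discharge q through every layer.
Σ(b_i/K_i) = 12.0/96.2 + 11.8/0.176 + 3.85/539 = 67.18 d.
q = Δh / Σ(b_i/K_i) = 5.66 / 67.18 = 0.08425 m/day.
In each layer the seepage velocity is v_i = q/n_i, so the layer transit time is t_i = b_i·n_i / q:
  layer 1 (karst limestone): t_1 = 12.0 × 0.14 / 0.08425 = 19.94 d
  layer 2 (silt): t_2 = 11.8 × 0.13 / 0.08425 = 18.21 d
  layer 3 (clean gravel): t_3 = 3.85 × 0.32 / 0.08425 = 14.62 d
Total t = Σ t_i = 52.77 days.

52.8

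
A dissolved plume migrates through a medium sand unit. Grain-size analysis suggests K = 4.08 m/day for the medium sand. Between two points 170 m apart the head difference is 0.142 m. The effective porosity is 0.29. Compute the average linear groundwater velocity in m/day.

Hydraulic gradient i = Δh / L = 0.142 / 170 = 0.0008353.
Darcy flux q = K · i = 4.080 × 0.0008353 = 0.003408 m/day.
Seepage velocity v = q / n_e = 0.003408 / 0.29 = 0.01175 m/day.

0.0118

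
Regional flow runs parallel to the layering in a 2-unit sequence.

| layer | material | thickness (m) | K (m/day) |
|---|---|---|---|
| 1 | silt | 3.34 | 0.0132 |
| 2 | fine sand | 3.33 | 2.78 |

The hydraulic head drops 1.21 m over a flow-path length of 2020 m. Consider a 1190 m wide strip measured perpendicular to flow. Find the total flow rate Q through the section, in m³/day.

6.63

Flow is parallel to layering, so each bed carries its own Darcy discharge and the transmissivities add.
Σ(K_i·b_i) = 0.0132×3.34 + 2.78×3.33 = 9.301 m²/day.
Hydraulic gradient i = Δh / L = 1.21 / 2020 = 0.0005990.
Q = Σ(K_i·b_i) · W · i = 9.301 × 1190 × 0.0005990 = 6.630 m³/day.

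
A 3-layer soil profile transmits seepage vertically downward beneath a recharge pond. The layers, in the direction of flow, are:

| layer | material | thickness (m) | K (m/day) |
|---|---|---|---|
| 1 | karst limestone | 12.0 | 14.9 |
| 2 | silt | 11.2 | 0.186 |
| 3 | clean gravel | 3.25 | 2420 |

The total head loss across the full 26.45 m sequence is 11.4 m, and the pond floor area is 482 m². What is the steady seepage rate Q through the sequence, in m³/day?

90.0

Flow is perpendicular to layering, so the layers act in series and the equivalent K is the thickness-weighted harmonic mean.
Total thickness L = 12.0 + 11.2 + 3.25 = 26.45 m.
Σ(b_i/K_i) = 12.0/14.9 + 11.2/0.186 + 3.25/2420 = 61.02 d.
K_eq = L / Σ(b_i/K_i) = 26.45 / 61.02 = 0.4335 m/day.
Q = K_eq · A · (Δh/L) = 0.4335 × 482 × (11.4/26.45) = 90.05 m³/day.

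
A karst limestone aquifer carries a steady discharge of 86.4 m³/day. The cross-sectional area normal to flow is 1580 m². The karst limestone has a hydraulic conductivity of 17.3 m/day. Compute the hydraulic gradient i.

From Q = K·A·i, i = Q / (K·A) = 86.4 / (17.30 × 1580) = 0.003161.

0.00316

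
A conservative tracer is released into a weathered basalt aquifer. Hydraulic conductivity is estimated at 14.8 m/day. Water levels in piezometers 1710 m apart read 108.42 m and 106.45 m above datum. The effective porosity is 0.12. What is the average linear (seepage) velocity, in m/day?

Hydraulic gradient i = (108.42 − 106.45) / 1710 = 1.97 / 1710 = 0.001152.
Darcy flux q = K · i = 14.80 × 0.001152 = 0.01705 m/day.
Seepage velocity v = q / n_e = 0.01705 / 0.12 = 0.1421 m/day.

0.142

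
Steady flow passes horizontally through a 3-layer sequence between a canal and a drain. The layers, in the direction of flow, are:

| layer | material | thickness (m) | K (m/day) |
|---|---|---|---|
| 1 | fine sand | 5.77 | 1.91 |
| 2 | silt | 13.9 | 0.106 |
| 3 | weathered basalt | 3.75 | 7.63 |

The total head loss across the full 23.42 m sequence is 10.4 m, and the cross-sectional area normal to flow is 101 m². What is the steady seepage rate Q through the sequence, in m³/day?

7.80

Flow is perpendicular to layering, so the layers act in series and the equivalent K is the thickness-weighted harmonic mean.
Total thickness L = 5.77 + 13.9 + 3.75 = 23.42 m.
Σ(b_i/K_i) = 5.77/1.91 + 13.9/0.106 + 3.75/7.63 = 134.6 d.
K_eq = L / Σ(b_i/K_i) = 23.42 / 134.6 = 0.1739 m/day.
Q = K_eq · A · (Δh/L) = 0.1739 × 101 × (10.4/23.42) = 7.801 m³/day.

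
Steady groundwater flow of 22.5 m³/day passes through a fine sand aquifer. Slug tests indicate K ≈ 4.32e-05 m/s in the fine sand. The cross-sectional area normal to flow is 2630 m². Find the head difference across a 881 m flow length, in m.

Convert K: 4.32e-05 m/s × 86400 = 3.732 m/day.
From Q = K·A·i, i = Q / (K·A) = 22.5 / (3.732 × 2630) = 0.002292.
Head loss Δh = i · L = 0.002292 × 881 = 2.019 m.

2.02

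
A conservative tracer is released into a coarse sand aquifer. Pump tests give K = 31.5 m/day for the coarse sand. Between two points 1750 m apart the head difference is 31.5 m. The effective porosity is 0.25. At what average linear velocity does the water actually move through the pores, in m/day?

2.27

Hydraulic gradient i = Δh / L = 31.5 / 1750 = 0.01800.
Darcy flux q = K · i = 31.50 × 0.01800 = 0.5670 m/day.
Seepage velocity v = q / n_e = 0.5670 / 0.25 = 2.268 m/day.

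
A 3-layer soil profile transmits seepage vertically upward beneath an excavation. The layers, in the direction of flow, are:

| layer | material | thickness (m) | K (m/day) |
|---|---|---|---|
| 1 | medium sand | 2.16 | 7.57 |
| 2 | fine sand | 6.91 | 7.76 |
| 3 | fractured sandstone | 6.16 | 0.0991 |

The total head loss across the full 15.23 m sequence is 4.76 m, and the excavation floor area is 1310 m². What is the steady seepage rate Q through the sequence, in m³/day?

Flow is perpendicular to layering, so the layers act in series and the equivalent K is the thickness-weighted harmonic mean.
Total thickness L = 2.16 + 6.91 + 6.16 = 15.23 m.
Σ(b_i/K_i) = 2.16/7.57 + 6.91/7.76 + 6.16/0.0991 = 63.34 d.
K_eq = L / Σ(b_i/K_i) = 15.23 / 63.34 = 0.2405 m/day.
Q = K_eq · A · (Δh/L) = 0.2405 × 1310 × (4.76/15.23) = 98.45 m³/day.

98.5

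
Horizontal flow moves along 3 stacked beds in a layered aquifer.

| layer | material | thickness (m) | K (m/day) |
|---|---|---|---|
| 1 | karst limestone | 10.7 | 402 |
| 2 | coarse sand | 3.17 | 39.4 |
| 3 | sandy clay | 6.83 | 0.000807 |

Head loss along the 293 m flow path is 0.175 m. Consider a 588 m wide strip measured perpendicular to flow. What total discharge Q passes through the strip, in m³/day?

Flow is parallel to layering, so each bed carries its own Darcy discharge and the transmissivities add.
Σ(K_i·b_i) = 402×10.7 + 39.4×3.17 + 0.000807×6.83 = 4426 m²/day.
Hydraulic gradient i = Δh / L = 0.175 / 293 = 0.0005973.
Q = Σ(K_i·b_i) · W · i = 4426 × 588 × 0.0005973 = 1554 m³/day.

1550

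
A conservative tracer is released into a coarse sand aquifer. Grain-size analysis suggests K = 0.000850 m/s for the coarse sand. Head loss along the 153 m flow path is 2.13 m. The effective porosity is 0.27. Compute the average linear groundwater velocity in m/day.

Convert K: 0.000850 m/s × 86400 = 73.44 m/day.
Hydraulic gradient i = Δh / L = 2.13 / 153 = 0.01392.
Darcy flux q = K · i = 73.44 × 0.01392 = 1.022 m/day.
Seepage velocity v = q / n_e = 1.022 / 0.27 = 3.787 m/day.

3.79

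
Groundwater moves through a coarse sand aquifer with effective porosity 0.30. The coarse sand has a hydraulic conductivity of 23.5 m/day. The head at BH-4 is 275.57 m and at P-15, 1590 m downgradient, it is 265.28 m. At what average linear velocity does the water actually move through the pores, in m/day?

Hydraulic gradient i = (275.57 − 265.28) / 1590 = 10.29 / 1590 = 0.006472.
Darcy flux q = K · i = 23.50 × 0.006472 = 0.1521 m/day.
Seepage velocity v = q / n_e = 0.1521 / 0.30 = 0.5069 m/day.

0.507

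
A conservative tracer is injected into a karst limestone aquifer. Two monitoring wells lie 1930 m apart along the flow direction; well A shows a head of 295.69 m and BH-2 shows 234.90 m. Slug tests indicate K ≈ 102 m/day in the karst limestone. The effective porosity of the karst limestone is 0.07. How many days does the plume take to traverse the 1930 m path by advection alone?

42.1

Hydraulic gradient i = (295.69 − 234.90) / 1930 = 60.79 / 1930 = 0.03150.
Darcy flux q = K · i = 102.0 × 0.03150 = 3.213 m/day.
Seepage velocity v = q / n_e = 3.213 / 0.07 = 45.90 m/day.
Travel time t = L / v = 1930 / 45.90 = 42.05 days.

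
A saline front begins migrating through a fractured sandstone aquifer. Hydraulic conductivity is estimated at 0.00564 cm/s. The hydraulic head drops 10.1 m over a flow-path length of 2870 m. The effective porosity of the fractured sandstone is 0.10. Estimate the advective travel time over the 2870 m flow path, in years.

Convert K: 0.00564 cm/s × 864 = 4.873 m/day.
Hydraulic gradient i = Δh / L = 10.1 / 2870 = 0.003519.
Darcy flux q = K · i = 4.873 × 0.003519 = 0.01715 m/day.
Seepage velocity v = q / n_e = 0.01715 / 0.10 = 0.1715 m/day.
Travel time t = L / v = 2870 / 0.1715 = 16736 days = 45.82 years.

45.8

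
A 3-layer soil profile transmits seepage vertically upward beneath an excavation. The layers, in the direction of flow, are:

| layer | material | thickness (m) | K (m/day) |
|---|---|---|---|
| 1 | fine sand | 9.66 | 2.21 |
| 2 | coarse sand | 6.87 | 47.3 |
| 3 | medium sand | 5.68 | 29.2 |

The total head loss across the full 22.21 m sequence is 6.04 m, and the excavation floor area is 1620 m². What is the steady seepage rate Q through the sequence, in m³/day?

Flow is perpendicular to layering, so the layers act in series and the equivalent K is the thickness-weighted harmonic mean.
Total thickness L = 9.66 + 6.87 + 5.68 = 22.21 m.
Σ(b_i/K_i) = 9.66/2.21 + 6.87/47.3 + 5.68/29.2 = 4.711 d.
K_eq = L / Σ(b_i/K_i) = 22.21 / 4.711 = 4.715 m/day.
Q = K_eq · A · (Δh/L) = 4.715 × 1620 × (6.04/22.21) = 2077 m³/day.

2080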